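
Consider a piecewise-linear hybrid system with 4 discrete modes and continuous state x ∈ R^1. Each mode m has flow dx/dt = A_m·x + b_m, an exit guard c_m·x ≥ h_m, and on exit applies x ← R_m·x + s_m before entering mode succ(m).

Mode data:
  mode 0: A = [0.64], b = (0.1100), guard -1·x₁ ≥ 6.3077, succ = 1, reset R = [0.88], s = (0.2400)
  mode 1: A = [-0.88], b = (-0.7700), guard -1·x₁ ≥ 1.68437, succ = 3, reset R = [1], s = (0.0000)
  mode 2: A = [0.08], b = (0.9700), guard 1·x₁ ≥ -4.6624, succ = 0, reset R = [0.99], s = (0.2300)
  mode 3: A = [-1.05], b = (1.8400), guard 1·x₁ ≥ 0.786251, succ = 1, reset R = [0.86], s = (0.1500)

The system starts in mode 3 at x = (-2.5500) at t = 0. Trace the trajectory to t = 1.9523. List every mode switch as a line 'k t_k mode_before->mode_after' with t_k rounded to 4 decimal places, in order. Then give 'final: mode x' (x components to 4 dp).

1 1.4225 3->1
final: 1 0.1923

Mode 3: guard c·x = 0.7863 hit at Δt = 1.4225 (t = 1.4225), x⁻ = (0.7863) → reset → x⁺ = (0.8262), jump to mode 1
Mode 1: flow for 0.5298 to horizon, guard not reached → x = (0.1923)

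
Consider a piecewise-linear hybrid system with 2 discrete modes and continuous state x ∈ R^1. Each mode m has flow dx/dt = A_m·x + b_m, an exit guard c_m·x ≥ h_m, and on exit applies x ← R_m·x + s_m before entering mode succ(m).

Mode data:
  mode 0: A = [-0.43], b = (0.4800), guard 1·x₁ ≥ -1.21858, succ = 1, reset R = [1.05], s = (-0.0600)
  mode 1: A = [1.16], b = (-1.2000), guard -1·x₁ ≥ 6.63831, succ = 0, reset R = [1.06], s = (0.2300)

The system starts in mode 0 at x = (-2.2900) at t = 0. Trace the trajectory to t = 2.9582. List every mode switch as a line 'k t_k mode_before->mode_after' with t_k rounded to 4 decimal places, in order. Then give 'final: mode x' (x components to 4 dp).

1 0.8783 0->1
2 1.8896 1->0
final: 0 -3.8878

Mode 0: guard c·x = -1.2186 hit at Δt = 0.8783 (t = 0.8783), x⁻ = (-1.2186) → reset → x⁺ = (-1.3395), jump to mode 1
Mode 1: guard c·x = 6.6383 hit at Δt = 1.0113 (t = 1.8896), x⁻ = (-6.6383) → reset → x⁺ = (-6.8066), jump to mode 0
Mode 0: flow for 1.0686 to horizon, guard not reached → x = (-3.8878)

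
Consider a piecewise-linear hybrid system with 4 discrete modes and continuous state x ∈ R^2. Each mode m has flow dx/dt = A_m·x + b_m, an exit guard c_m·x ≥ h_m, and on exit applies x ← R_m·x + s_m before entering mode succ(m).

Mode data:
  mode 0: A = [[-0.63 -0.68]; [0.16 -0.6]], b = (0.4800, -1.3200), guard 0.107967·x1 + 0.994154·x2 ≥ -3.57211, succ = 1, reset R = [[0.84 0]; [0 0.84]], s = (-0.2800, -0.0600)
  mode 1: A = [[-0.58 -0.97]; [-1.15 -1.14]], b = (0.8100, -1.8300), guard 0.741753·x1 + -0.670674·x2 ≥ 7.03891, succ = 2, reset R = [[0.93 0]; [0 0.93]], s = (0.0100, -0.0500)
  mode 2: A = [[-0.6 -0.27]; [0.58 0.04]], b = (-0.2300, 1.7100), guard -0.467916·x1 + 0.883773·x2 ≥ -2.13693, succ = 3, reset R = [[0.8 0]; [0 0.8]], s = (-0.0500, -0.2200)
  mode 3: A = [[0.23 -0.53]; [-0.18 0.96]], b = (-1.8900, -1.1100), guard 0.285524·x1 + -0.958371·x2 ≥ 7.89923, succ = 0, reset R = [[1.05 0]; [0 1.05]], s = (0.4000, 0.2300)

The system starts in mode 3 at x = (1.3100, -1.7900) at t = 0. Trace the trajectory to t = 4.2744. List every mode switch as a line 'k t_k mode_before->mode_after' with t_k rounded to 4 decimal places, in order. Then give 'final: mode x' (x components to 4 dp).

Mode 3: guard c·x = 7.8992 hit at Δt = 1.0839 (t = 1.0839), x⁻ = (2.0220, -7.6399) → reset → x⁺ = (2.5231, -7.7919), jump to mode 0
Mode 0: guard c·x = -3.5721 hit at Δt = 1.3129 (t = 2.3968), x⁻ = (4.8786, -4.1229) → reset → x⁺ = (3.8180, -3.5233), jump to mode 1
Mode 1: guard c·x = 7.0389 hit at Δt = 0.5835 (t = 2.9803), x⁻ = (5.1397, -4.8108) → reset → x⁺ = (4.7899, -4.5241), jump to mode 2
Mode 2: guard c·x = -2.1369 hit at Δt = 0.9572 (t = 3.9375), x⁻ = (3.0071, -0.8258) → reset → x⁺ = (2.3557, -0.8807), jump to mode 3
Mode 3: flow for 0.3369 to horizon, guard not reached → x = (2.1284, -1.8185)

1 1.0839 3->0
2 2.3968 0->1
3 2.9803 1->2
4 3.9375 2->3
final: 3 2.1284 -1.8185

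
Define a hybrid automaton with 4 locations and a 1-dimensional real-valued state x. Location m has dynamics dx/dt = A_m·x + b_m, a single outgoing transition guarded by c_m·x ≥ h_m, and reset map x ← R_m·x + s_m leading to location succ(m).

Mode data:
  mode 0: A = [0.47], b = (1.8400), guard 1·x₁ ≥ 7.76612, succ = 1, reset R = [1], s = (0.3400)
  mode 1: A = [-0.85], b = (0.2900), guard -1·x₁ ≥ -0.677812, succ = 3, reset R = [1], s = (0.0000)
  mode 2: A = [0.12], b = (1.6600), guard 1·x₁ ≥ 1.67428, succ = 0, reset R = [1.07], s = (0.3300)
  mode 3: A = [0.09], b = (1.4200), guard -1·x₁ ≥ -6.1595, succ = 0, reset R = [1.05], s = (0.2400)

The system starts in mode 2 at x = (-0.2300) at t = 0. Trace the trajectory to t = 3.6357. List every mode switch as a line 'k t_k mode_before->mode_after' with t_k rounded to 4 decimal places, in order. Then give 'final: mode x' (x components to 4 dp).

Mode 2: guard c·x = 1.6743 hit at Δt = 1.0918 (t = 1.0918), x⁻ = (1.6743) → reset → x⁺ = (2.1215), jump to mode 0
Mode 0: guard c·x = 7.7661 hit at Δt = 1.4046 (t = 2.4964), x⁻ = (7.7661) → reset → x⁺ = (8.1061), jump to mode 1
Mode 1: flow for 1.1393 to horizon, guard not reached → x = (3.2894)

1 1.0918 2->0
2 2.4964 0->1
final: 1 3.2894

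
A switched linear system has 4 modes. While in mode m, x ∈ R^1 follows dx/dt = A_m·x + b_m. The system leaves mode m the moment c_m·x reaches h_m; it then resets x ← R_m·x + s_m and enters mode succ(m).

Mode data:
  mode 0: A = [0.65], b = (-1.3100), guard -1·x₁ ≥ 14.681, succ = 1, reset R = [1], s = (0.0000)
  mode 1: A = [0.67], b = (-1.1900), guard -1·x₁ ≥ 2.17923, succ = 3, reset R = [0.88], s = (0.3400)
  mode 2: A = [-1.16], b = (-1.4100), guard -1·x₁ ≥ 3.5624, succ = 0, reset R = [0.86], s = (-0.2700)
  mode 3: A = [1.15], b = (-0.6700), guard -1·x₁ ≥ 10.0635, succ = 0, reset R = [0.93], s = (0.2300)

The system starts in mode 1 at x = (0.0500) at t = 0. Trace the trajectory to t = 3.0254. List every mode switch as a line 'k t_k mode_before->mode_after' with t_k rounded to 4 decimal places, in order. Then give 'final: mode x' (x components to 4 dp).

1 1.2376 1->3
2 2.6245 3->0
final: 0 -12.4466

Mode 1: guard c·x = 2.1792 hit at Δt = 1.2376 (t = 1.2376), x⁻ = (-2.1792) → reset → x⁺ = (-1.5777), jump to mode 3
Mode 3: guard c·x = 10.0635 hit at Δt = 1.3869 (t = 2.6245), x⁻ = (-10.0635) → reset → x⁺ = (-9.1291), jump to mode 0
Mode 0: flow for 0.4009 to horizon, guard not reached → x = (-12.4466)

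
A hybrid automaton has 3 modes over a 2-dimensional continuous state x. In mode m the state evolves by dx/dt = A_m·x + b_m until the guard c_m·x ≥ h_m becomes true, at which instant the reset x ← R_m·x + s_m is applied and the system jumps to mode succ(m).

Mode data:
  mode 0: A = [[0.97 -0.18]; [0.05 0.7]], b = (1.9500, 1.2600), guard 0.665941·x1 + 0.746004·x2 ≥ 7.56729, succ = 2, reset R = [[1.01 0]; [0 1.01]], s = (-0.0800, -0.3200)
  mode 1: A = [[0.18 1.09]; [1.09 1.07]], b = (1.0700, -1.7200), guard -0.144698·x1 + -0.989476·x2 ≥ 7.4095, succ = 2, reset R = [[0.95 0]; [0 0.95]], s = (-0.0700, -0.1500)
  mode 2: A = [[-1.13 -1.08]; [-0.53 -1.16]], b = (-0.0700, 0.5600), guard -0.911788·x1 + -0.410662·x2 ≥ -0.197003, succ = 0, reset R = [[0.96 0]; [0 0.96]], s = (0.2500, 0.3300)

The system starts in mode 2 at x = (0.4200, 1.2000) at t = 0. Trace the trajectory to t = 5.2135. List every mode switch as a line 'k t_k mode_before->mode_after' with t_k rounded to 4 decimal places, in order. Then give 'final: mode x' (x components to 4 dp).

1 0.4797 2->0
2 1.8511 0->2
3 2.8974 2->0
4 4.2395 0->2
5 4.8435 2->0
final: 0 -1.6256 6.3888

Mode 2: guard c·x = -0.1970 hit at Δt = 0.4797 (t = 0.4797), x⁻ = (-0.1820, 0.8839) → reset → x⁺ = (0.0753, 1.1785), jump to mode 0
Mode 0: guard c·x = 7.5673 hit at Δt = 1.3714 (t = 1.8511), x⁻ = (4.4646, 6.1583) → reset → x⁺ = (4.4293, 5.8999), jump to mode 2
Mode 2: guard c·x = -0.1970 hit at Δt = 1.0463 (t = 2.8974), x⁻ = (-0.6360, 1.8919) → reset → x⁺ = (-0.3606, 2.1462), jump to mode 0
Mode 0: guard c·x = 7.5673 hit at Δt = 1.3421 (t = 4.2395), x⁻ = (2.0052, 8.3537) → reset → x⁺ = (1.9453, 8.1173), jump to mode 2
Mode 2: guard c·x = -0.1970 hit at Δt = 0.6040 (t = 4.8435), x⁻ = (-1.7614, 4.3906) → reset → x⁺ = (-1.4410, 4.5450), jump to mode 0
Mode 0: flow for 0.3700 to horizon, guard not reached → x = (-1.6256, 6.3888)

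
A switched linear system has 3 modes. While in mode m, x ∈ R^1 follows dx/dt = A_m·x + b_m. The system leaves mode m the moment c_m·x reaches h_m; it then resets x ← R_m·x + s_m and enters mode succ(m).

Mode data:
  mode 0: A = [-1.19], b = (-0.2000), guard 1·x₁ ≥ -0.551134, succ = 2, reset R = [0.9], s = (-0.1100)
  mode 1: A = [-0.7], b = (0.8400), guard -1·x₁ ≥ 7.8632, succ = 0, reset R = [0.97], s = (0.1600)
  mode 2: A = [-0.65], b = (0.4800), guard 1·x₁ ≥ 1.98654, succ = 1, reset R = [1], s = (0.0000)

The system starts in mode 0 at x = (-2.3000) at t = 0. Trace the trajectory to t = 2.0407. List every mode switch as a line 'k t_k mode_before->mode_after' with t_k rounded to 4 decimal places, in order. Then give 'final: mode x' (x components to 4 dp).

Mode 0: guard c·x = -0.5511 hit at Δt = 1.4425 (t = 1.4425), x⁻ = (-0.5511) → reset → x⁺ = (-0.6060), jump to mode 2
Mode 2: flow for 0.5982 to horizon, guard not reached → x = (-0.1729)

1 1.4425 0->2
final: 2 -0.1729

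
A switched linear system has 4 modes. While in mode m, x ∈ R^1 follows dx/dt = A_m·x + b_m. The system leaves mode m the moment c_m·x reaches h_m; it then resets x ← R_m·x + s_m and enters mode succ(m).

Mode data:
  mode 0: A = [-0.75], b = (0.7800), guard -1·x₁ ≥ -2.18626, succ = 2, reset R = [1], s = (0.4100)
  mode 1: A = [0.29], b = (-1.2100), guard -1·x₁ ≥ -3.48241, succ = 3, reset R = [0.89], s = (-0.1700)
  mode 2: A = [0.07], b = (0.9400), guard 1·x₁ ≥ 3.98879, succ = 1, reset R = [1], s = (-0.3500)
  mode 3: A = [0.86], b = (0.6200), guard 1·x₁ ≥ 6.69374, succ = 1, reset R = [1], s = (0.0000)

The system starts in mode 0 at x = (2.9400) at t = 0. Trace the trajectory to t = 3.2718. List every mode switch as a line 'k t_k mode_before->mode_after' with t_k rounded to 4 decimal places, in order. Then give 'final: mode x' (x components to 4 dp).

1 0.6738 0->2
2 1.8642 2->1
3 2.7504 1->3
final: 3 4.9946

Mode 0: guard c·x = -2.1863 hit at Δt = 0.6738 (t = 0.6738), x⁻ = (2.1863) → reset → x⁺ = (2.5963), jump to mode 2
Mode 2: guard c·x = 3.9888 hit at Δt = 1.1904 (t = 1.8642), x⁻ = (3.9888) → reset → x⁺ = (3.6388), jump to mode 1
Mode 1: guard c·x = -3.4824 hit at Δt = 0.8862 (t = 2.7504), x⁻ = (3.4824) → reset → x⁺ = (2.9293), jump to mode 3
Mode 3: flow for 0.5214 to horizon, guard not reached → x = (4.9946)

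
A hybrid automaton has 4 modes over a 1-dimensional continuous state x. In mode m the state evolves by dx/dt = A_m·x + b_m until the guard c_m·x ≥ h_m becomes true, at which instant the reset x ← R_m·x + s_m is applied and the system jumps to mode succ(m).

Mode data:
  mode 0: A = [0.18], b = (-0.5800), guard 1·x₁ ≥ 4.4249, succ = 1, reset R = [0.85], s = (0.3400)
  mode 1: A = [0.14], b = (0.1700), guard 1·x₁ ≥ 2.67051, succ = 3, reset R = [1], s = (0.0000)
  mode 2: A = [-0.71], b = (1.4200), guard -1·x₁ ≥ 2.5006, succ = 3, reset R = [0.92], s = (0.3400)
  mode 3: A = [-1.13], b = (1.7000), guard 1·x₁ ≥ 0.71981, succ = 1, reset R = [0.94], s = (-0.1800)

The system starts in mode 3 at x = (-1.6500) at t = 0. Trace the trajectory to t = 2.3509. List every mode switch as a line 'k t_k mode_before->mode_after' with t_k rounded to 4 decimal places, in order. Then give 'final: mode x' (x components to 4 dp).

Mode 3: guard c·x = 0.7198 hit at Δt = 1.2313 (t = 1.2313), x⁻ = (0.7198) → reset → x⁺ = (0.4966), jump to mode 1
Mode 1: flow for 1.1196 to horizon, guard not reached → x = (0.7870)

1 1.2313 3->1
final: 1 0.7870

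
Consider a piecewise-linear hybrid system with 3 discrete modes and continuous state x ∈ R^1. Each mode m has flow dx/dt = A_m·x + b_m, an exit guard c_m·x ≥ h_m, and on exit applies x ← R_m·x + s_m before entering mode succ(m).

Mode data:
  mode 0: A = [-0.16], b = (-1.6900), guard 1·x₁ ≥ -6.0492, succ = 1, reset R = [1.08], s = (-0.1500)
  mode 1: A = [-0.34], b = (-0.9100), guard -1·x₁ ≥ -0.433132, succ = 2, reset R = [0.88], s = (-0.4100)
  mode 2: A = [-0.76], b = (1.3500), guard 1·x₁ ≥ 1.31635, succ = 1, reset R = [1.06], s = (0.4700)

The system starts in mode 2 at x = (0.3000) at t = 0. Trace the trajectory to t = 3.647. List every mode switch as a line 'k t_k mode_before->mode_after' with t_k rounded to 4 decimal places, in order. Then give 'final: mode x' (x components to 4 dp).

Mode 2: guard c·x = 1.3163 hit at Δt = 1.5344 (t = 1.5344), x⁻ = (1.3163) → reset → x⁺ = (1.8653), jump to mode 1
Mode 1: guard c·x = -0.4331 hit at Δt = 1.1142 (t = 2.6486), x⁻ = (0.4331) → reset → x⁺ = (-0.0288), jump to mode 2
Mode 2: flow for 0.9984 to horizon, guard not reached → x = (0.9311)

1 1.5344 2->1
2 2.6486 1->2
final: 2 0.9311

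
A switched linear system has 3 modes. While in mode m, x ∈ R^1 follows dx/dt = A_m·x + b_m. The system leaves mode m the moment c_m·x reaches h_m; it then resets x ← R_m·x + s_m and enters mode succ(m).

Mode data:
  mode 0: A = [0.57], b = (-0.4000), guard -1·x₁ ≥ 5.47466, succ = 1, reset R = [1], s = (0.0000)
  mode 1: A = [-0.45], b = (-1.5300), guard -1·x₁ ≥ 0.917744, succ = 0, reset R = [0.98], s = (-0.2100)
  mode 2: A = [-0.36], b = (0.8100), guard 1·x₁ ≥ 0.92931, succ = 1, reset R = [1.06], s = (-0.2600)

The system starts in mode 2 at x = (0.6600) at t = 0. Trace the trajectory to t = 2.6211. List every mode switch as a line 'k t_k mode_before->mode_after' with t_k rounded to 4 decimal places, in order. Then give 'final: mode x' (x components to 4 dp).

1 0.5155 2->1
2 1.6442 1->0
final: 0 -2.4589

Mode 2: guard c·x = 0.9293 hit at Δt = 0.5155 (t = 0.5155), x⁻ = (0.9293) → reset → x⁺ = (0.7251), jump to mode 1
Mode 1: guard c·x = 0.9177 hit at Δt = 1.1287 (t = 1.6442), x⁻ = (-0.9177) → reset → x⁺ = (-1.1094), jump to mode 0
Mode 0: flow for 0.9769 to horizon, guard not reached → x = (-2.4589)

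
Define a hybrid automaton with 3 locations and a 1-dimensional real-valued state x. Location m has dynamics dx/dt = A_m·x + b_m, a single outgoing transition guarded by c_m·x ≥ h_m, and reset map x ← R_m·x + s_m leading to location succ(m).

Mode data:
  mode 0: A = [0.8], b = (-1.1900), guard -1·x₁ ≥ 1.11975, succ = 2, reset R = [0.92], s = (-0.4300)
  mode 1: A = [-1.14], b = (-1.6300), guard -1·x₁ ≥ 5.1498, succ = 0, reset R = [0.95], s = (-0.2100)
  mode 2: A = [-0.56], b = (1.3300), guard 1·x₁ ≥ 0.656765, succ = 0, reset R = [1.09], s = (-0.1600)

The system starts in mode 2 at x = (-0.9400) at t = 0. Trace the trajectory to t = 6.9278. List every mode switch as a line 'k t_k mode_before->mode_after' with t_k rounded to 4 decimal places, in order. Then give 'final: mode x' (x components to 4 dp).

1 1.1735 2->0
2 2.4599 0->2
3 3.8937 2->0
4 5.1801 0->2
5 6.6139 2->0
final: 0 0.2899

Mode 2: guard c·x = 0.6568 hit at Δt = 1.1735 (t = 1.1735), x⁻ = (0.6568) → reset → x⁺ = (0.5559), jump to mode 0
Mode 0: guard c·x = 1.1198 hit at Δt = 1.2864 (t = 2.4599), x⁻ = (-1.1197) → reset → x⁺ = (-1.4602), jump to mode 2
Mode 2: guard c·x = 0.6568 hit at Δt = 1.4338 (t = 3.8937), x⁻ = (0.6568) → reset → x⁺ = (0.5559), jump to mode 0
Mode 0: guard c·x = 1.1198 hit at Δt = 1.2864 (t = 5.1801), x⁻ = (-1.1198) → reset → x⁺ = (-1.4602), jump to mode 2
Mode 2: guard c·x = 0.6568 hit at Δt = 1.4338 (t = 6.6139), x⁻ = (0.6568) → reset → x⁺ = (0.5559), jump to mode 0
Mode 0: flow for 0.3139 to horizon, guard not reached → x = (0.2899)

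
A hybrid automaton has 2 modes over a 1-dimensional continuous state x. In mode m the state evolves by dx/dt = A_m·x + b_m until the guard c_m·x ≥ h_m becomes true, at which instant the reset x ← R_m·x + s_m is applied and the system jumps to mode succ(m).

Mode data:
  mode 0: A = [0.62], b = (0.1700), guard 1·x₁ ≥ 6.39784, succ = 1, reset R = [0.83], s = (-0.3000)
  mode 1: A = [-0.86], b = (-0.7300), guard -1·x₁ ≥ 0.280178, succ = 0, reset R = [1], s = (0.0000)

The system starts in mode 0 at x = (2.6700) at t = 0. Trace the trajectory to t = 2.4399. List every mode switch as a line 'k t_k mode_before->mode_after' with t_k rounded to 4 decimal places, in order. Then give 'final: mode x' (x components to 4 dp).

1 1.3195 0->1
final: 1 1.3866

Mode 0: guard c·x = 6.3978 hit at Δt = 1.3195 (t = 1.3195), x⁻ = (6.3978) → reset → x⁺ = (5.0102), jump to mode 1
Mode 1: flow for 1.1204 to horizon, guard not reached → x = (1.3866)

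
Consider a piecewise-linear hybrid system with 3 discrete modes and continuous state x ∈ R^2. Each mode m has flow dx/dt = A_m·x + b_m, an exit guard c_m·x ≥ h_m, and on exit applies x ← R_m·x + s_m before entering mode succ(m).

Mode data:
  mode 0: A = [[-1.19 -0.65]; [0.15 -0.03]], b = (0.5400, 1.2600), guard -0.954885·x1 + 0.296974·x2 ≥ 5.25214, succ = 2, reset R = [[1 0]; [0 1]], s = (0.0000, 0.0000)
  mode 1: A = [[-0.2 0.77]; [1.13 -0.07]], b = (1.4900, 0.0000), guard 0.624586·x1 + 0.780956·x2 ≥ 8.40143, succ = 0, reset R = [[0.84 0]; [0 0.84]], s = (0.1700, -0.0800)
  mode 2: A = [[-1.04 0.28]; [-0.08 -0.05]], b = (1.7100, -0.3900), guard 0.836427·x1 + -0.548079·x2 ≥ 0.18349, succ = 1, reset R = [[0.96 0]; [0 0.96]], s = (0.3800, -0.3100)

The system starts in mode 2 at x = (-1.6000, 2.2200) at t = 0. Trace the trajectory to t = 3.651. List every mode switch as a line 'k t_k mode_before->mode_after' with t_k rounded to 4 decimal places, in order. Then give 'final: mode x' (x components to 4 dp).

1 1.3626 2->1
2 2.7100 1->0
final: 0 -0.1771 6.3188

Mode 2: guard c·x = 0.1835 hit at Δt = 1.3626 (t = 1.3626), x⁻ = (1.2295, 1.5416) → reset → x⁺ = (1.5604, 1.1700), jump to mode 1
Mode 1: guard c·x = 8.4014 hit at Δt = 1.3474 (t = 2.7100), x⁻ = (5.8809, 6.0545) → reset → x⁺ = (5.1099, 5.0058), jump to mode 0
Mode 0: flow for 0.9410 to horizon, guard not reached → x = (-0.1771, 6.3188)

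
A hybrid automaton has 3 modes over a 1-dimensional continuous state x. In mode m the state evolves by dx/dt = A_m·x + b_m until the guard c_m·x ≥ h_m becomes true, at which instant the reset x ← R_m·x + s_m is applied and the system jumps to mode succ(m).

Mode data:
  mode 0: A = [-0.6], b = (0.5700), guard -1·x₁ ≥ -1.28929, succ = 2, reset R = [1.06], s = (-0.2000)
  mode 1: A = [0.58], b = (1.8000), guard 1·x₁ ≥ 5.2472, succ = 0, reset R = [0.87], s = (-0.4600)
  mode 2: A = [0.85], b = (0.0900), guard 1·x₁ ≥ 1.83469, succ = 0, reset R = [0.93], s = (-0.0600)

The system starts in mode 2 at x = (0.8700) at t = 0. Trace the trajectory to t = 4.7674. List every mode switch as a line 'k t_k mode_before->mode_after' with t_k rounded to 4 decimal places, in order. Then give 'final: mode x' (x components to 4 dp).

1 0.8087 2->0
2 2.0068 0->2
3 2.5033 2->0
4 3.7014 0->2
5 4.1978 2->0
final: 0 1.4447

Mode 2: guard c·x = 1.8347 hit at Δt = 0.8087 (t = 0.8087), x⁻ = (1.8347) → reset → x⁺ = (1.6463), jump to mode 0
Mode 0: guard c·x = -1.2893 hit at Δt = 1.1981 (t = 2.0068), x⁻ = (1.2893) → reset → x⁺ = (1.1666), jump to mode 2
Mode 2: guard c·x = 1.8347 hit at Δt = 0.4964 (t = 2.5033), x⁻ = (1.8347) → reset → x⁺ = (1.6463), jump to mode 0
Mode 0: guard c·x = -1.2893 hit at Δt = 1.1981 (t = 3.7014), x⁻ = (1.2893) → reset → x⁺ = (1.1666), jump to mode 2
Mode 2: guard c·x = 1.8347 hit at Δt = 0.4964 (t = 4.1978), x⁻ = (1.8347) → reset → x⁺ = (1.6463), jump to mode 0
Mode 0: flow for 0.5696 to horizon, guard not reached → x = (1.4447)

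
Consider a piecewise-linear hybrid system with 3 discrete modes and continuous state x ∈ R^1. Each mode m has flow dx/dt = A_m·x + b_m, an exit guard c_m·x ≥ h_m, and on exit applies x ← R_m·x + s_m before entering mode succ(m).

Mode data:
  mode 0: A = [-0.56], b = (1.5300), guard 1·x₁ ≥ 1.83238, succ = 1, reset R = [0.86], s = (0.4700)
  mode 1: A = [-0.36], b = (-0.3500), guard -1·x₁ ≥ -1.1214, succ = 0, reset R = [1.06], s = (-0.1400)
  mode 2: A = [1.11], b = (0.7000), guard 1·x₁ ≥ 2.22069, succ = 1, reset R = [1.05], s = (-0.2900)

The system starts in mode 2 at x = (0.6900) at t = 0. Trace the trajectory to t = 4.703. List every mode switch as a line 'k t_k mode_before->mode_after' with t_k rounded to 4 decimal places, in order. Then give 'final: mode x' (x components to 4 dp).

Mode 2: guard c·x = 2.2207 hit at Δt = 0.6934 (t = 0.6934), x⁻ = (2.2207) → reset → x⁺ = (2.0417), jump to mode 1
Mode 1: guard c·x = -1.1214 hit at Δt = 1.0121 (t = 1.7055), x⁻ = (1.1214) → reset → x⁺ = (1.0487), jump to mode 0
Mode 0: guard c·x = 1.8324 hit at Δt = 1.1187 (t = 2.8242), x⁻ = (1.8324) → reset → x⁺ = (2.0458), jump to mode 1
Mode 1: guard c·x = -1.1214 hit at Δt = 1.0159 (t = 3.8401), x⁻ = (1.1214) → reset → x⁺ = (1.0487), jump to mode 0
Mode 0: flow for 0.8629 to horizon, guard not reached → x = (1.6938)

1 0.6934 2->1
2 1.7055 1->0
3 2.8242 0->1
4 3.8401 1->0
final: 0 1.6938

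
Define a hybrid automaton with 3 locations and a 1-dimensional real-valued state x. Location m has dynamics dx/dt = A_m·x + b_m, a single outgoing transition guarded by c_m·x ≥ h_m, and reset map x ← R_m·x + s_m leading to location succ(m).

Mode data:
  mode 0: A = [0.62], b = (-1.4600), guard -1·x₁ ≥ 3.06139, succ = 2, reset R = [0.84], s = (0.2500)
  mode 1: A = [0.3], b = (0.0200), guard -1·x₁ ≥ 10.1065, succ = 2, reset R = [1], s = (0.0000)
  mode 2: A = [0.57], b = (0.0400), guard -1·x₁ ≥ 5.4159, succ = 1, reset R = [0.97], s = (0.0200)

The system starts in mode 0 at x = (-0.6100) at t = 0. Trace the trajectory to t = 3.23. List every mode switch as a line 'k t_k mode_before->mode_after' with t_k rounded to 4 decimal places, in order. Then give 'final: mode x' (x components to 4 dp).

Mode 0: guard c·x = 3.0614 hit at Δt = 0.9719 (t = 0.9719), x⁻ = (-3.0614) → reset → x⁺ = (-2.3216), jump to mode 2
Mode 2: guard c·x = 5.4159 hit at Δt = 1.5171 (t = 2.4890), x⁻ = (-5.4159) → reset → x⁺ = (-5.2334), jump to mode 1
Mode 1: flow for 0.7410 to horizon, guard not reached → x = (-6.5197)

1 0.9719 0->2
2 2.4890 2->1
final: 1 -6.5197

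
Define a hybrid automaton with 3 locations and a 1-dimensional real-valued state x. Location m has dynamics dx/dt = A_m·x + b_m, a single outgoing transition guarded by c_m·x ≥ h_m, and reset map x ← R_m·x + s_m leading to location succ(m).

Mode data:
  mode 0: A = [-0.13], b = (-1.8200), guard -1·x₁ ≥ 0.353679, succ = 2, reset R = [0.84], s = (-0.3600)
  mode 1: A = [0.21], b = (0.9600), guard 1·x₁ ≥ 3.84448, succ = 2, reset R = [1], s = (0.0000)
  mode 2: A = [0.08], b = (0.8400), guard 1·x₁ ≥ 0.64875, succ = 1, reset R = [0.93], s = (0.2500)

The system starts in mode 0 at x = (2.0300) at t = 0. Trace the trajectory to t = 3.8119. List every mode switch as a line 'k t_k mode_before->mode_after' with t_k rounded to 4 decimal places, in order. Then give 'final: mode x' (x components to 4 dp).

1 1.2384 0->2
2 2.7956 2->1
final: 1 2.1439

Mode 0: guard c·x = 0.3537 hit at Δt = 1.2384 (t = 1.2384), x⁻ = (-0.3537) → reset → x⁺ = (-0.6571), jump to mode 2
Mode 2: guard c·x = 0.6488 hit at Δt = 1.5572 (t = 2.7956), x⁻ = (0.6488) → reset → x⁺ = (0.8533), jump to mode 1
Mode 1: flow for 1.0163 to horizon, guard not reached → x = (2.1439)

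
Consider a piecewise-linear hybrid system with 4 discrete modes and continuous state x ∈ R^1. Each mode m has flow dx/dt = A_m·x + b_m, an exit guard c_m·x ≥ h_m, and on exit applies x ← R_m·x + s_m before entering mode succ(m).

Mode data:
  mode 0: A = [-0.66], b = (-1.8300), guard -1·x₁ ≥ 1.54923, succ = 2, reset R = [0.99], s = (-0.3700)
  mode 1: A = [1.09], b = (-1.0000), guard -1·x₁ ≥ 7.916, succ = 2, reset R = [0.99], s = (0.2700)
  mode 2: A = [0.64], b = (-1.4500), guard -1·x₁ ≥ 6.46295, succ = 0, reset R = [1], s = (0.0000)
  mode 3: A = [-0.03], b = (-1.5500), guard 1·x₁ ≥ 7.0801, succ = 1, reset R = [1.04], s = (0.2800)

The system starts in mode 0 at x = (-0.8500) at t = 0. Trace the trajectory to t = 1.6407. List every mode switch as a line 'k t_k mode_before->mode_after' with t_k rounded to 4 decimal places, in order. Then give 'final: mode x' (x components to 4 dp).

Mode 0: guard c·x = 1.5492 hit at Δt = 0.6849 (t = 0.6849), x⁻ = (-1.5492) → reset → x⁺ = (-1.9037), jump to mode 2
Mode 2: flow for 0.9558 to horizon, guard not reached → x = (-5.4210)

1 0.6849 0->2
final: 2 -5.4210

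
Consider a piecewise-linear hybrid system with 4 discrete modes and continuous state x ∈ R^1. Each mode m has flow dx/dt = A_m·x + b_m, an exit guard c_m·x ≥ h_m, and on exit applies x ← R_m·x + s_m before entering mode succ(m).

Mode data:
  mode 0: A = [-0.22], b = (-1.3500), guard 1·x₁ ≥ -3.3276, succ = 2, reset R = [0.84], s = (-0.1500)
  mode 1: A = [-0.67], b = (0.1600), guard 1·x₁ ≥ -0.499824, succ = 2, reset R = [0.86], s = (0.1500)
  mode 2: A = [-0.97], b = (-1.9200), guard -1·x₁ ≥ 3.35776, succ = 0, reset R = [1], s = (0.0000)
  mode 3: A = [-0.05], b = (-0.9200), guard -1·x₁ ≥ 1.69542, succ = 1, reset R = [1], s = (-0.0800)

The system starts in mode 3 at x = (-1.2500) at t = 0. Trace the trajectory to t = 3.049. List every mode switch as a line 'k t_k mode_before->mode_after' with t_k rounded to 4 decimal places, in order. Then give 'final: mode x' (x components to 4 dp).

Mode 3: guard c·x = 1.6954 hit at Δt = 0.5263 (t = 0.5263), x⁻ = (-1.6954) → reset → x⁺ = (-1.7754), jump to mode 1
Mode 1: guard c·x = -0.4998 hit at Δt = 1.4973 (t = 2.0236), x⁻ = (-0.4998) → reset → x⁺ = (-0.2798), jump to mode 2
Mode 2: flow for 1.0254 to horizon, guard not reached → x = (-1.3508)

1 0.5263 3->1
2 2.0236 1->2
final: 2 -1.3508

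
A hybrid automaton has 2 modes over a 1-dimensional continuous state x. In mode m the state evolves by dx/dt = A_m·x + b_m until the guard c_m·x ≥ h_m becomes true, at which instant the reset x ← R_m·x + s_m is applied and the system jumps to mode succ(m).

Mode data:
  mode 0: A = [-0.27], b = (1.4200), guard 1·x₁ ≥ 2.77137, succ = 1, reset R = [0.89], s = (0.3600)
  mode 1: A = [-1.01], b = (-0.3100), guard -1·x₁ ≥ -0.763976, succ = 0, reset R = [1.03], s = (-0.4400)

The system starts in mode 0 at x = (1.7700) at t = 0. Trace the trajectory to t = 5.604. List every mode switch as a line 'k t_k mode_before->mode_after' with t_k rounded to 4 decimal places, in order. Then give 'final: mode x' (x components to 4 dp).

1 1.2528 0->1
2 2.3158 1->0
3 4.8355 0->1
final: 1 1.1350

Mode 0: guard c·x = 2.7714 hit at Δt = 1.2528 (t = 1.2528), x⁻ = (2.7714) → reset → x⁺ = (2.8265), jump to mode 1
Mode 1: guard c·x = -0.7640 hit at Δt = 1.0630 (t = 2.3158), x⁻ = (0.7640) → reset → x⁺ = (0.3469), jump to mode 0
Mode 0: guard c·x = 2.7714 hit at Δt = 2.5197 (t = 4.8355), x⁻ = (2.7714) → reset → x⁺ = (2.8265), jump to mode 1
Mode 1: flow for 0.7685 to horizon, guard not reached → x = (1.1350)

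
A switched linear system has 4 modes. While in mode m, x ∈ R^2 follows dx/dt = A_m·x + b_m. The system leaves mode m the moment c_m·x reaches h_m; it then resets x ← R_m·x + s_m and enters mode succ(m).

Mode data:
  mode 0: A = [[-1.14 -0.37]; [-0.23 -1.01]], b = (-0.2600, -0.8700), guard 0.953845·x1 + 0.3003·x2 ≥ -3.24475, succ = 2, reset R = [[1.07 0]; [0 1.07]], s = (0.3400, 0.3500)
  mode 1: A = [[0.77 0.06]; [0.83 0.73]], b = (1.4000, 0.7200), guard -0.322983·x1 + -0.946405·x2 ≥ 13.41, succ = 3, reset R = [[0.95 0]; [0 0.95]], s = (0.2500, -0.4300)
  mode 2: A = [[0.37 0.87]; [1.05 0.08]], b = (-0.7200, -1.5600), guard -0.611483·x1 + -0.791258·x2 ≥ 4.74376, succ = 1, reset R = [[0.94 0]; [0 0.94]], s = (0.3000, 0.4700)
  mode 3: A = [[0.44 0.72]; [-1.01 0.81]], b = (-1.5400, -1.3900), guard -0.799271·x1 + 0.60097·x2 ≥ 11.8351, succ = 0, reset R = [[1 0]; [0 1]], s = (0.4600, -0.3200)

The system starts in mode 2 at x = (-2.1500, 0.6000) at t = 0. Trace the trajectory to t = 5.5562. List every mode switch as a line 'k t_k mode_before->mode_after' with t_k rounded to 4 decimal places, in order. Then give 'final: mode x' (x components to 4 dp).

Mode 2: guard c·x = 4.7438 hit at Δt = 0.7341 (t = 0.7341), x⁻ = (-4.0897, -2.8347) → reset → x⁺ = (-3.5443, -2.1946), jump to mode 1
Mode 1: guard c·x = 13.4100 hit at Δt = 1.2385 (t = 1.9726), x⁻ = (-6.9549, -11.7959) → reset → x⁺ = (-6.3571, -11.6361), jump to mode 3
Mode 3: guard c·x = 11.8351 hit at Δt = 0.9538 (t = 2.9264), x⁻ = (-21.5229, -8.9314) → reset → x⁺ = (-21.0629, -9.2514), jump to mode 0
Mode 0: guard c·x = -3.2447 hit at Δt = 1.5569 (t = 4.4833), x⁻ = (-2.9883, -1.3132) → reset → x⁺ = (-2.8575, -1.0551), jump to mode 2
Mode 2: guard c·x = 4.7438 hit at Δt = 0.3367 (t = 4.8200), x⁻ = (-4.0841, -2.8391) → reset → x⁺ = (-3.5390, -2.1987), jump to mode 1
Mode 1: flow for 0.7362 to horizon, guard not reached → x = (-5.0803, -6.4224)

1 0.7341 2->1
2 1.9726 1->3
3 2.9264 3->0
4 4.4833 0->2
5 4.8200 2->1
final: 1 -5.0803 -6.4224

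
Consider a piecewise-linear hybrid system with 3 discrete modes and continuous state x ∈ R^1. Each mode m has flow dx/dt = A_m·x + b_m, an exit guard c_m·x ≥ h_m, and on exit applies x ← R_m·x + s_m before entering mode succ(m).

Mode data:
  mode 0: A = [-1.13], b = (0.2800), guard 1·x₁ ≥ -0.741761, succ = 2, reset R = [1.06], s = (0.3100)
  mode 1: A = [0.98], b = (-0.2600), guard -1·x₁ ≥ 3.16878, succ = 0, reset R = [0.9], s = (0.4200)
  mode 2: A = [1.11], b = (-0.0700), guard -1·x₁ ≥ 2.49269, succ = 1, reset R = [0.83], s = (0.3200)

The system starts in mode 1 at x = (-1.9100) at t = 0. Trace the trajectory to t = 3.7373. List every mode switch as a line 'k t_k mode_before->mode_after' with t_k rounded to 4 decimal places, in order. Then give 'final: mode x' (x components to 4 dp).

1 0.4659 1->0
2 1.3475 0->2
3 2.7491 2->1
4 3.2935 1->0
final: 0 -1.3751

Mode 1: guard c·x = 3.1688 hit at Δt = 0.4659 (t = 0.4659), x⁻ = (-3.1688) → reset → x⁺ = (-2.4319), jump to mode 0
Mode 0: guard c·x = -0.7418 hit at Δt = 0.8816 (t = 1.3475), x⁻ = (-0.7418) → reset → x⁺ = (-0.4763), jump to mode 2
Mode 2: guard c·x = 2.4927 hit at Δt = 1.4016 (t = 2.7491), x⁻ = (-2.4927) → reset → x⁺ = (-1.7489), jump to mode 1
Mode 1: guard c·x = 3.1688 hit at Δt = 0.5444 (t = 3.2935), x⁻ = (-3.1688) → reset → x⁺ = (-2.4319), jump to mode 0
Mode 0: flow for 0.4438 to horizon, guard not reached → x = (-1.3751)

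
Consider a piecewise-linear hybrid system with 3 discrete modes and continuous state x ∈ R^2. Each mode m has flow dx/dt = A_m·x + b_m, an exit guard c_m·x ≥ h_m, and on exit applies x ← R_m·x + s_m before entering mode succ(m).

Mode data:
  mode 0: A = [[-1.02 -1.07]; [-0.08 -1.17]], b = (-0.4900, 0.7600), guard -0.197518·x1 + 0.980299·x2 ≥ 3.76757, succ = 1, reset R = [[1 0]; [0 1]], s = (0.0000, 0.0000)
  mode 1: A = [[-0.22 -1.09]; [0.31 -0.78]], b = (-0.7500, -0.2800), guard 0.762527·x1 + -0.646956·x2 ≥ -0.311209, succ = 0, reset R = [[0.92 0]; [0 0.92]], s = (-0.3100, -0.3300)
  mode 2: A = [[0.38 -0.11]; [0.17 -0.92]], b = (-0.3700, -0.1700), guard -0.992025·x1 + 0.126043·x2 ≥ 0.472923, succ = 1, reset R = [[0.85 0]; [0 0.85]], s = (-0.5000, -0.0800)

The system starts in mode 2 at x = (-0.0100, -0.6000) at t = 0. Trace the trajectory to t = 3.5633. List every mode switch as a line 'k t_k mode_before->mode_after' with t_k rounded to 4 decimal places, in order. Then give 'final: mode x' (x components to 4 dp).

1 1.2379 2->1
2 2.4942 1->0
final: 0 -0.6332 0.2444

Mode 2: guard c·x = 0.4729 hit at Δt = 1.2379 (t = 1.2379), x⁻ = (-0.5217, -0.3543) → reset → x⁺ = (-0.9435, -0.3811), jump to mode 1
Mode 1: guard c·x = -0.3112 hit at Δt = 1.2563 (t = 2.4942), x⁻ = (-0.9207, -0.6041) → reset → x⁺ = (-1.1570, -0.8858), jump to mode 0
Mode 0: flow for 1.0691 to horizon, guard not reached → x = (-0.6332, 0.2444)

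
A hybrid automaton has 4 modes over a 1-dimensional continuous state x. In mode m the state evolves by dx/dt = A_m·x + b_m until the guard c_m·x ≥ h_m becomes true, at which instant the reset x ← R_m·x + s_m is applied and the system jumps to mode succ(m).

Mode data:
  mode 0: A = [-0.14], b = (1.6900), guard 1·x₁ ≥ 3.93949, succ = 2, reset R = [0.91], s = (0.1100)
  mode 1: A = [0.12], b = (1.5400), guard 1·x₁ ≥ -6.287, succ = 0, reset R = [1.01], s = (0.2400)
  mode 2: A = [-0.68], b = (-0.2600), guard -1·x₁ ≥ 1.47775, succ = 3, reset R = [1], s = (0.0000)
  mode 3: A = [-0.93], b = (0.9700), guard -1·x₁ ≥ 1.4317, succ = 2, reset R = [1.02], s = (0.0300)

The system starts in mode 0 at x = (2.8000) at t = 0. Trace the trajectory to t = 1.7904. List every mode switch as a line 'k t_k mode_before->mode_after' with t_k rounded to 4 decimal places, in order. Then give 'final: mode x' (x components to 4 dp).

Mode 0: guard c·x = 3.9395 hit at Δt = 0.9367 (t = 0.9367), x⁻ = (3.9395) → reset → x⁺ = (3.6949), jump to mode 2
Mode 2: flow for 0.8537 to horizon, guard not reached → x = (1.8993)

1 0.9367 0->2
final: 2 1.8993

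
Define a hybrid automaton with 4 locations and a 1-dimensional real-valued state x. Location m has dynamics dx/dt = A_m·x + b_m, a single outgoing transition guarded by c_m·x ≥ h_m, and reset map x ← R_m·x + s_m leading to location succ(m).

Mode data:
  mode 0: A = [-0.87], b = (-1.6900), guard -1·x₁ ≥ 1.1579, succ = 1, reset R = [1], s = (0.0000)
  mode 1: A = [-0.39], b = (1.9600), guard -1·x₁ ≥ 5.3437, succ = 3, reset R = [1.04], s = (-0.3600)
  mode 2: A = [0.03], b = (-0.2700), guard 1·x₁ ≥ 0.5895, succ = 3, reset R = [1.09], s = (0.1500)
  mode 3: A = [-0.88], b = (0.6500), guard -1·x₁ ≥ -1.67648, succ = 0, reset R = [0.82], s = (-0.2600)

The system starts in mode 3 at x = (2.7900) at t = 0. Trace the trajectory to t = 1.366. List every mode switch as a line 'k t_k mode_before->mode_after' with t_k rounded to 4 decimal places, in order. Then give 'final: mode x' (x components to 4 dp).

Mode 3: guard c·x = -1.6765 hit at Δt = 0.8894 (t = 0.8894), x⁻ = (1.6765) → reset → x⁺ = (1.1147), jump to mode 0
Mode 0: flow for 0.4766 to horizon, guard not reached → x = (0.0770)

1 0.8894 3->0
final: 0 0.0770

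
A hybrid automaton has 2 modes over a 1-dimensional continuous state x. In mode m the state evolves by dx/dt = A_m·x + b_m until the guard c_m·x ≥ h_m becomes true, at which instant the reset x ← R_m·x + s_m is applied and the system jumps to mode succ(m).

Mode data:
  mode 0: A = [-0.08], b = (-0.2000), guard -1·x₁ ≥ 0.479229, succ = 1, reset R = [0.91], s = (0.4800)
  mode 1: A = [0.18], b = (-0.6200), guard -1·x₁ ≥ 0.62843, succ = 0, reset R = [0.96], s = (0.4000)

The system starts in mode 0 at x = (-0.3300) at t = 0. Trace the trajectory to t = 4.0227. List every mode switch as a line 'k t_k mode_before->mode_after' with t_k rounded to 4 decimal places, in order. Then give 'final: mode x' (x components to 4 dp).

1 0.8906 0->1
2 1.8929 1->0
3 3.4929 0->1
final: 1 -0.2964

Mode 0: guard c·x = 0.4792 hit at Δt = 0.8906 (t = 0.8906), x⁻ = (-0.4792) → reset → x⁺ = (0.0439), jump to mode 1
Mode 1: guard c·x = 0.6284 hit at Δt = 1.0023 (t = 1.8929), x⁻ = (-0.6284) → reset → x⁺ = (-0.2033), jump to mode 0
Mode 0: guard c·x = 0.4792 hit at Δt = 1.6000 (t = 3.4929), x⁻ = (-0.4792) → reset → x⁺ = (0.0439), jump to mode 1
Mode 1: flow for 0.5298 to horizon, guard not reached → x = (-0.2964)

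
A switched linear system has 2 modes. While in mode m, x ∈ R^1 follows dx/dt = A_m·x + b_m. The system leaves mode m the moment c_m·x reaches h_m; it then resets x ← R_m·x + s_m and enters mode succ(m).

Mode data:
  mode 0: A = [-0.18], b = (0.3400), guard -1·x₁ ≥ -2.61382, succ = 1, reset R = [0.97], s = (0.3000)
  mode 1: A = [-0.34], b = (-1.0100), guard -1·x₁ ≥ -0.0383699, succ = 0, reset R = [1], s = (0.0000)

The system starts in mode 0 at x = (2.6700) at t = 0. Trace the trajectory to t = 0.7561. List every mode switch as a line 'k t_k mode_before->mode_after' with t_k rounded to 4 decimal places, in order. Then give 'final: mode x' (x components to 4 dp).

1 0.4147 0->1
final: 1 2.1991

Mode 0: guard c·x = -2.6138 hit at Δt = 0.4147 (t = 0.4147), x⁻ = (2.6138) → reset → x⁺ = (2.8354), jump to mode 1
Mode 1: flow for 0.3414 to horizon, guard not reached → x = (2.1991)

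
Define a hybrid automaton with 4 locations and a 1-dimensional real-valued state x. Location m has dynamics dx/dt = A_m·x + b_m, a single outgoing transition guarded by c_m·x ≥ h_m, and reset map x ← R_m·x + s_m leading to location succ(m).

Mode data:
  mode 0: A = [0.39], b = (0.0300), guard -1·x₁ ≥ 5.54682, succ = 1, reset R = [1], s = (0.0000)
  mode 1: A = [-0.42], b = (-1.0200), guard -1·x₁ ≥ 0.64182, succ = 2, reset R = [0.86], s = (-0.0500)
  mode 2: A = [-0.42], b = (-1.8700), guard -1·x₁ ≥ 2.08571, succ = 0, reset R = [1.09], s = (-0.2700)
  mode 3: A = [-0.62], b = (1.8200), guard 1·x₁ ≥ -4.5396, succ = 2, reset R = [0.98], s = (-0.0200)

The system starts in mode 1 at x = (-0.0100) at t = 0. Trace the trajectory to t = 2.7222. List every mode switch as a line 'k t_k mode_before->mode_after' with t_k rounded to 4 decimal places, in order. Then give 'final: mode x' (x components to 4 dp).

Mode 1: guard c·x = 0.6418 hit at Δt = 0.7209 (t = 0.7209), x⁻ = (-0.6418) → reset → x⁺ = (-0.6020), jump to mode 2
Mode 2: guard c·x = 2.0857 hit at Δt = 1.1588 (t = 1.8797), x⁻ = (-2.0857) → reset → x⁺ = (-2.5434), jump to mode 0
Mode 0: flow for 0.8425 to horizon, guard not reached → x = (-3.5029)

1 0.7209 1->2
2 1.8797 2->0
final: 0 -3.5029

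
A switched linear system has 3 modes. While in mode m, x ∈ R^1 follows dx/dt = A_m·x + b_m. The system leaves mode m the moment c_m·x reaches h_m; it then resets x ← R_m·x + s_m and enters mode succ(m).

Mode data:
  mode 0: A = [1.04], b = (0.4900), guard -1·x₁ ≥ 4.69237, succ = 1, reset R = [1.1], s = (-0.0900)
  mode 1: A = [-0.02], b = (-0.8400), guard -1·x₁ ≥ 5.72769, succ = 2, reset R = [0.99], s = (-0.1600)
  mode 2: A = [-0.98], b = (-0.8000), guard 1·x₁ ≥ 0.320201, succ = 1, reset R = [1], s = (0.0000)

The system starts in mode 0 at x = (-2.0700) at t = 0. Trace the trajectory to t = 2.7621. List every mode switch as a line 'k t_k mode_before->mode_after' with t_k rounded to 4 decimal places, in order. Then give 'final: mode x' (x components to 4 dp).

1 0.9335 0->1
2 1.5855 1->2
final: 2 -2.3991

Mode 0: guard c·x = 4.6924 hit at Δt = 0.9335 (t = 0.9335), x⁻ = (-4.6924) → reset → x⁺ = (-5.2516), jump to mode 1
Mode 1: guard c·x = 5.7277 hit at Δt = 0.6520 (t = 1.5855), x⁻ = (-5.7277) → reset → x⁺ = (-5.8304), jump to mode 2
Mode 2: flow for 1.1766 to horizon, guard not reached → x = (-2.3991)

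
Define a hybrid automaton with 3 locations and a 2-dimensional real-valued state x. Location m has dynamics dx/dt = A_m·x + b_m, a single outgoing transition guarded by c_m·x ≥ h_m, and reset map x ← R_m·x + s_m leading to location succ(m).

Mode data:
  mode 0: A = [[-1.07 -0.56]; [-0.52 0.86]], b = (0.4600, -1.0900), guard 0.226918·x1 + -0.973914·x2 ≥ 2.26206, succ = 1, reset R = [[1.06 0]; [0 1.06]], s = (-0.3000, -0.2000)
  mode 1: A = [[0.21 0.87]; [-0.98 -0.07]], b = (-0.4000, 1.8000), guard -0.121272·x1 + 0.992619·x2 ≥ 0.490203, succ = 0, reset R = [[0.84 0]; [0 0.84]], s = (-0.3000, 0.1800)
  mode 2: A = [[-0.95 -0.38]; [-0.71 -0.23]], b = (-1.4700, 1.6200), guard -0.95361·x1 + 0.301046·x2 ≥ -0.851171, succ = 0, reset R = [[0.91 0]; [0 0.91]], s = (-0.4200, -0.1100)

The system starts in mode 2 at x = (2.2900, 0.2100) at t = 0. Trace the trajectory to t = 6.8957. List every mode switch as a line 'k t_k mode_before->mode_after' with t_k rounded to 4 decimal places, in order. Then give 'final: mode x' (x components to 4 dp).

Mode 2: guard c·x = -0.8512 hit at Δt = 0.4117 (t = 0.4117), x⁻ = (1.0127, 0.3806) → reset → x⁺ = (0.5016, 0.2363), jump to mode 0
Mode 0: guard c·x = 2.2621 hit at Δt = 1.1738 (t = 1.5855), x⁻ = (0.8167, -2.1323) → reset → x⁺ = (0.5658, -2.4603), jump to mode 1
Mode 1: guard c·x = 0.4902 hit at Δt = 1.1573 (t = 2.7428), x⁻ = (-1.2548, 0.3405) → reset → x⁺ = (-1.3541, 0.4661), jump to mode 0
Mode 0: guard c·x = 2.2621 hit at Δt = 2.1821 (t = 4.9249), x⁻ = (0.6279, -2.1764) → reset → x⁺ = (0.3655, -2.5069), jump to mode 1
Mode 1: guard c·x = 0.4902 hit at Δt = 1.0929 (t = 6.0177), x⁻ = (-1.4114, 0.3214) → reset → x⁺ = (-1.4855, 0.4500), jump to mode 0
Mode 0: flow for 0.8780 to horizon, guard not reached → x = (-0.4299, 0.1779)

1 0.4117 2->0
2 1.5855 0->1
3 2.7428 1->0
4 4.9249 0->1
5 6.0177 1->0
final: 0 -0.4299 0.1779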